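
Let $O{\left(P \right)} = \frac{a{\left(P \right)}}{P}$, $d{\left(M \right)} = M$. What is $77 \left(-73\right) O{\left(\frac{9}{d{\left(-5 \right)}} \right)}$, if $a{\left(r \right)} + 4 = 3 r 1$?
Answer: $- \frac{264187}{9} \approx -29354.0$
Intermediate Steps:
$a{\left(r \right)} = -4 + 3 r$ ($a{\left(r \right)} = -4 + 3 r 1 = -4 + 3 r$)
$O{\left(P \right)} = \frac{-4 + 3 P}{P}$
$77 \left(-73\right) O{\left(\frac{9}{d{\left(-5 \right)}} \right)} = 77 \left(-73\right) \left(3 - \frac{4}{9 \frac{1}{-5}}\right) = - 5621 \left(3 - \frac{4}{9 \left(- \frac{1}{5}\right)}\right) = - 5621 \left(3 - \frac{4}{- \frac{9}{5}}\right) = - 5621 \left(3 - - \frac{20}{9}\right) = - 5621 \left(3 + \frac{20}{9}\right) = \left(-5621\right) \frac{47}{9} = - \frac{264187}{9}$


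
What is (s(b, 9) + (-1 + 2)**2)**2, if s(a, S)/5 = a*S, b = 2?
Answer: 8281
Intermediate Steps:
s(a, S) = 5*S*a (s(a, S) = 5*(a*S) = 5*(S*a) = 5*S*a)
(s(b, 9) + (-1 + 2)**2)**2 = (5*9*2 + (-1 + 2)**2)**2 = (90 + 1**2)**2 = (90 + 1)**2 = 91**2 = 8281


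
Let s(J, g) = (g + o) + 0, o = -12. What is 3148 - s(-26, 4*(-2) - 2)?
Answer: 3170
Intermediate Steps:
s(J, g) = -12 + g (s(J, g) = (g - 12) + 0 = (-12 + g) + 0 = -12 + g)
3148 - s(-26, 4*(-2) - 2) = 3148 - (-12 + (4*(-2) - 2)) = 3148 - (-12 + (-8 - 2)) = 3148 - (-12 - 10) = 3148 - 1*(-22) = 3148 + 22 = 3170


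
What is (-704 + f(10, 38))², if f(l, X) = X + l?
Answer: 430336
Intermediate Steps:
(-704 + f(10, 38))² = (-704 + (38 + 10))² = (-704 + 48)² = (-656)² = 430336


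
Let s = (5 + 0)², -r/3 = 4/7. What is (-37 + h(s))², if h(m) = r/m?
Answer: 42081169/30625 ≈ 1374.1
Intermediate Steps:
r = -12/7 ≈ -1.7143
s = 25 (s = 5² = 25)
h(m) = -12/(7*m)
(-37 + h(s))² = (-37 - 12/7/25)² = (-37 - 12/7*1/25)² = (-37 - 12/175)² = (-6487/175)² = 42081169/30625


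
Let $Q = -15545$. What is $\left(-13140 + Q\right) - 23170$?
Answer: $-51855$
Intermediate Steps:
$\left(-13140 + Q\right) - 23170 = \left(-13140 - 15545\right) - 23170 = -28685 - 23170 = -51855$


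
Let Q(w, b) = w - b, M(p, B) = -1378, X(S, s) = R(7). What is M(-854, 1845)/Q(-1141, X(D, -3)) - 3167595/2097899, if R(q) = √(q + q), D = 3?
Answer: -117894999709/390169353919 - 1378*√14/1301867 ≈ -0.30612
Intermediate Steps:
R(q) = √2*√q (R(q) = √(2*q) = √2*√q)
X(S, s) = √14 (X(S, s) = √2*√7 = √14)
M(-854, 1845)/Q(-1141, X(D, -3)) - 3167595/2097899 = -1378/(-1141 - √14) - 3167595/2097899 = -3167595/2097899 - 1378/(-1141 - √14)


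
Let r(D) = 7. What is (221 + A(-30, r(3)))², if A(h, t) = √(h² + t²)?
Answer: (221 + √949)² ≈ 63406.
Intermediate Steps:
(221 + A(-30, r(3)))² = (221 + √((-30)² + 7²))² = (221 + √(900 + 49))² = (221 + √949)²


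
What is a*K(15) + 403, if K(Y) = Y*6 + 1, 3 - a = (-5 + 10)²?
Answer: -1599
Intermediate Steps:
a = -22 (a = 3 - (-5 + 10)² = 3 - 1*5² = 3 - 1*25 = 3 - 25 = -22)
K(Y) = 1 + 6*Y (K(Y) = 6*Y + 1 = 1 + 6*Y)
a*K(15) + 403 = -22*(1 + 6*15) + 403 = -22*(1 + 90) + 403 = -22*91 + 403 = -2002 + 403 = -1599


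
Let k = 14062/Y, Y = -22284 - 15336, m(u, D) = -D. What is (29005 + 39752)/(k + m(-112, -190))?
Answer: 1293319170/3566869 ≈ 362.59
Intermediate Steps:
Y = -37620
k = -7031/18810 (k = 14062/(-37620) = 14062*(-1/37620) = -7031/18810 ≈ -0.37379)
(29005 + 39752)/(k + m(-112, -190)) = (29005 + 39752)/(-7031/18810 - 1*(-190)) = 68757/(-7031/18810 + 190) = 68757/(3566869/18810) = 68757*(18810/3566869) = 1293319170/3566869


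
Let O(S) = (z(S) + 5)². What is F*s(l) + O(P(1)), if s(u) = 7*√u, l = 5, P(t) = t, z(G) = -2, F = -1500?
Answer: 9 - 10500*√5 ≈ -23470.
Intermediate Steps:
O(S) = 9 (O(S) = (-2 + 5)² = 3² = 9)
F*s(l) + O(P(1)) = -10500*√5 + 9 = 9 - 10500*√5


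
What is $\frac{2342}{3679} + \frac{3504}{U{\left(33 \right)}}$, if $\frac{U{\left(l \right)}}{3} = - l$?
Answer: $- \frac{4219786}{121407} \approx -34.757$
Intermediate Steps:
$U{\left(l \right)} = - 3 l$ ($U{\left(l \right)} = 3 \left(- l\right) = - 3 l$)
$\frac{2342}{3679} + \frac{3504}{U{\left(33 \right)}} = \frac{2342}{3679} + \frac{3504}{\left(-3\right) 33} = 2342 \cdot \frac{1}{3679} + \frac{3504}{-99} = \frac{2342}{3679} + 3504 \left(- \frac{1}{99}\right) = \frac{2342}{3679} - \frac{1168}{33} = - \frac{4219786}{121407}$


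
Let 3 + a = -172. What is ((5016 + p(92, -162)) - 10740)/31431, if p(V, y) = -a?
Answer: -5549/31431 ≈ -0.17655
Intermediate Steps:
a = -175 (a = -3 - 172 = -175)
p(V, y) = 175 (p(V, y) = -1*(-175) = 175)
((5016 + p(92, -162)) - 10740)/31431 = ((5016 + 175) - 10740)/31431 = (5191 - 10740)*(1/31431) = -5549*1/31431 = -5549/31431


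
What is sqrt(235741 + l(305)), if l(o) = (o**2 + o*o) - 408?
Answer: sqrt(421383) ≈ 649.14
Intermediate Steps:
l(o) = -408 + 2*o**2 (l(o) = (o**2 + o**2) - 408 = 2*o**2 - 408 = -408 + 2*o**2)
sqrt(235741 + l(305)) = sqrt(235741 + (-408 + 2*305**2)) = sqrt(235741 + (-408 + 2*93025)) = sqrt(235741 + (-408 + 186050)) = sqrt(235741 + 185642) = sqrt(421383)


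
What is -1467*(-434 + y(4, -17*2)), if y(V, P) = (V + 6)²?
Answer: 489978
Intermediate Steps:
y(V, P) = (6 + V)²
-1467*(-434 + y(4, -17*2)) = -1467*(-434 + (6 + 4)²) = -1467*(-434 + 10²) = -1467*(-434 + 100) = -1467*(-334) = 489978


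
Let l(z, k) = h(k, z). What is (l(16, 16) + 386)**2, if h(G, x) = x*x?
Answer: 412164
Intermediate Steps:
h(G, x) = x**2
l(z, k) = z**2
(l(16, 16) + 386)**2 = (16**2 + 386)**2 = (256 + 386)**2 = 642**2 = 412164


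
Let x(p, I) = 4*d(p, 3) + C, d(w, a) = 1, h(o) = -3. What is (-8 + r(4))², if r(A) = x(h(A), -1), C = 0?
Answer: 16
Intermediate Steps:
x(p, I) = 4 (x(p, I) = 4*1 + 0 = 4 + 0 = 4)
r(A) = 4
(-8 + r(4))² = (-8 + 4)² = (-4)² = 16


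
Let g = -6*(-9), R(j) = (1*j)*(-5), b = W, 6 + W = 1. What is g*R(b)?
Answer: 1350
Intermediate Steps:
W = -5 (W = -6 + 1 = -5)
b = -5
R(j) = -5*j (R(j) = j*(-5) = -5*j)
g = 54
g*R(b) = 54*(-5*(-5)) = 54*25 = 1350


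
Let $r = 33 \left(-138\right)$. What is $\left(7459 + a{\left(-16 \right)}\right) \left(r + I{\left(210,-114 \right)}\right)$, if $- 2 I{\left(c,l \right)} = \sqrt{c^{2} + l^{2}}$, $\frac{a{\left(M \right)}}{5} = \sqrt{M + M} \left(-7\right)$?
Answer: $- 3 \left(1518 + \sqrt{1586}\right) \left(7459 - 140 i \sqrt{2}\right) \approx -3.4859 \cdot 10^{7} + 9.253 \cdot 10^{5} i$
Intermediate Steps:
$r = -4554$
$a{\left(M \right)} = - 35 \sqrt{2} \sqrt{M}$ ($a{\left(M \right)} = 5 \sqrt{M + M} \left(-7\right) = 5 \sqrt{2 M} \left(-7\right) = 5 \sqrt{2} \sqrt{M} \left(-7\right) = 5 \left(- 7 \sqrt{2} \sqrt{M}\right) = - 35 \sqrt{2} \sqrt{M}$)
$I{\left(c,l \right)} = - \frac{\sqrt{c^{2} + l^{2}}}{2}$
$\left(7459 + a{\left(-16 \right)}\right) \left(r + I{\left(210,-114 \right)}\right) = \left(7459 - 35 \sqrt{2} \sqrt{-16}\right) \left(-4554 - \frac{\sqrt{210^{2} + \left(-114\right)^{2}}}{2}\right) = \left(7459 - 35 \sqrt{2} \cdot 4 i\right) \left(-4554 - \frac{\sqrt{44100 + 12996}}{2}\right) = \left(7459 - 140 i \sqrt{2}\right) \left(-4554 - \frac{\sqrt{57096}}{2}\right) = \left(7459 - 140 i \sqrt{2}\right) \left(-4554 - \frac{6 \sqrt{1586}}{2}\right) = \left(7459 - 140 i \sqrt{2}\right) \left(-4554 - 3 \sqrt{1586}\right) = \left(-4554 - 3 \sqrt{1586}\right) \left(7459 - 140 i \sqrt{2}\right)$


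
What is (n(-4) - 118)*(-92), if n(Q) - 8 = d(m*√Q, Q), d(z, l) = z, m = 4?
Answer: 10120 - 736*I ≈ 10120.0 - 736.0*I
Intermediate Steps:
n(Q) = 8 + 4*√Q
(n(-4) - 118)*(-92) = ((8 + 4*√(-4)) - 118)*(-92) = ((8 + 4*(2*I)) - 118)*(-92) = ((8 + 8*I) - 118)*(-92) = (-110 + 8*I)*(-92) = 10120 - 736*I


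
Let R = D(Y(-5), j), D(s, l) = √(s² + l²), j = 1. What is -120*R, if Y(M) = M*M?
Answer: -120*√626 ≈ -3002.4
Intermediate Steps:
Y(M) = M²
D(s, l) = √(l² + s²)
R = √626 (R = √(1² + ((-5)²)²) = √(1 + 25²) = √(1 + 625) = √626 ≈ 25.020)
-120*R = -120*√626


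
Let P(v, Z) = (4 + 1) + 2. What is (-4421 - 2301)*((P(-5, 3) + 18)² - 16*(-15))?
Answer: -5814530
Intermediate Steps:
P(v, Z) = 7 (P(v, Z) = 5 + 2 = 7)
(-4421 - 2301)*((P(-5, 3) + 18)² - 16*(-15)) = (-4421 - 2301)*((7 + 18)² - 16*(-15)) = -6722*(25² + 240) = -6722*(625 + 240) = -6722*865 = -5814530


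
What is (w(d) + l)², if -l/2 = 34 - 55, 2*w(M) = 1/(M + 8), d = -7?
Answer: 7225/4 ≈ 1806.3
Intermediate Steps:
w(M) = 1/(2*(8 + M)) (w(M) = 1/(2*(M + 8)) = 1/(2*(8 + M)))
l = 42 (l = -2*(34 - 55) = -2*(-21) = 42)
(w(d) + l)² = (1/(2*(8 - 7)) + 42)² = ((½)/1 + 42)² = ((½)*1 + 42)² = (½ + 42)² = (85/2)² = 7225/4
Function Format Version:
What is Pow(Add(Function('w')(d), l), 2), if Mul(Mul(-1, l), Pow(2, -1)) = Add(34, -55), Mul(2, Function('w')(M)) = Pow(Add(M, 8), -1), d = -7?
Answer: Rational(7225, 4) ≈ 1806.3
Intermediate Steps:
Function('w')(M) = Mul(Rational(1, 2), Pow(Add(8, M), -1)) (Function('w')(M) = Mul(Rational(1, 2), Pow(Add(M, 8), -1)) = Mul(Rational(1, 2), Pow(Add(8, M), -1)))
l = 42 (l = Mul(-2, Add(34, -55)) = Mul(-2, -21) = 42)
Pow(Add(Function('w')(d), l), 2) = Pow(Add(Mul(Rational(1, 2), Pow(Add(8, -7), -1)), 42), 2) = Pow(Add(Mul(Rational(1, 2), Pow(1, -1)), 42), 2) = Pow(Add(Mul(Rational(1, 2), 1), 42), 2) = Pow(Add(Rational(1, 2), 42), 2) = Pow(Rational(85, 2), 2) = Rational(7225, 4)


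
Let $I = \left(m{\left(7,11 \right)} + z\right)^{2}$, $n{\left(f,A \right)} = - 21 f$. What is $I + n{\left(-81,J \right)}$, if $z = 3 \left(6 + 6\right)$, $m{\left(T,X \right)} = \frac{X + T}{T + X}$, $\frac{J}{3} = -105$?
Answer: $3070$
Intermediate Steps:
$J = -315$ ($J = 3 \left(-105\right) = -315$)
$m{\left(T,X \right)} = 1$ ($m{\left(T,X \right)} = \frac{T + X}{T + X} = 1$)
$z = 36$ ($z = 3 \cdot 12 = 36$)
$I = 1369$ ($I = \left(1 + 36\right)^{2} = 37^{2} = 1369$)
$I + n{\left(-81,J \right)} = 1369 - -1701 = 1369 + 1701 = 3070$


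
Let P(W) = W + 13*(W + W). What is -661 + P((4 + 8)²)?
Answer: 3227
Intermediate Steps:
P(W) = 27*W (P(W) = W + 13*(2*W) = W + 26*W = 27*W)
-661 + P((4 + 8)²) = -661 + 27*(4 + 8)² = -661 + 27*12² = -661 + 27*144 = -661 + 3888 = 3227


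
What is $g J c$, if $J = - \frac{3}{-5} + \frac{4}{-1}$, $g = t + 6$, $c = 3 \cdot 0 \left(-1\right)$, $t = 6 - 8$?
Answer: $0$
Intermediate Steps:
$t = -2$
$c = 0$ ($c = 0 \left(-1\right) = 0$)
$g = 4$ ($g = -2 + 6 = 4$)
$J = - \frac{17}{5}$ ($J = \left(-3\right) \left(- \frac{1}{5}\right) + 4 \left(-1\right) = \frac{3}{5} - 4 = - \frac{17}{5} \approx -3.4$)
$g J c = 4 \left(- \frac{17}{5}\right) 0 = \left(- \frac{68}{5}\right) 0 = 0$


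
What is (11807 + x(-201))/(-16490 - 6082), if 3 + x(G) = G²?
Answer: -52205/22572 ≈ -2.3128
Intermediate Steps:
x(G) = -3 + G²
(11807 + x(-201))/(-16490 - 6082) = (11807 + (-3 + (-201)²))/(-16490 - 6082) = (11807 + (-3 + 40401))/(-22572) = (11807 + 40398)*(-1/22572) = 52205*(-1/22572) = -52205/22572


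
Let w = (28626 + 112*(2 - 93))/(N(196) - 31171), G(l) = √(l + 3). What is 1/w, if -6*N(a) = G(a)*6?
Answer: -31171/18434 - √199/18434 ≈ -1.6917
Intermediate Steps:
G(l) = √(3 + l)
N(a) = -√(3 + a) (N(a) = -√(3 + a)*6/6 = -√(3 + a))
w = 18434/(-31171 - √199) (w = (28626 + 112*(2 - 93))/(-√(3 + 196) - 31171) = (28626 + 112*(-91))/(-√199 - 31171) = (28626 - 10192)/(-31171 - √199) = 18434/(-31171 - √199) ≈ -0.59112)
1/w = 1/(-287303107/485815521 + 9217*√199/485815521)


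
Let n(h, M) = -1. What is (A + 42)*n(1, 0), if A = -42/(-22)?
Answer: -483/11 ≈ -43.909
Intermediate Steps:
A = 21/11 (A = -42*(-1/22) = 21/11 ≈ 1.9091)
(A + 42)*n(1, 0) = (21/11 + 42)*(-1) = (483/11)*(-1) = -483/11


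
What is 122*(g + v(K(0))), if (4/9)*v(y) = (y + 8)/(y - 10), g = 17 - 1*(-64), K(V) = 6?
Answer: 35685/4 ≈ 8921.3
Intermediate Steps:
g = 81 (g = 17 + 64 = 81)
v(y) = 9*(8 + y)/(4*(-10 + y)) (v(y) = 9*((y + 8)/(y - 10))/4 = 9*((8 + y)/(-10 + y))/4 = 9*(8 + y)/(4*(-10 + y)))
122*(g + v(K(0))) = 122*(81 + 9*(8 + 6)/(4*(-10 + 6))) = 122*(81 + (9/4)*14/(-4)) = 122*(81 + (9/4)*(-¼)*14) = 122*(81 - 63/8) = 122*(585/8) = 35685/4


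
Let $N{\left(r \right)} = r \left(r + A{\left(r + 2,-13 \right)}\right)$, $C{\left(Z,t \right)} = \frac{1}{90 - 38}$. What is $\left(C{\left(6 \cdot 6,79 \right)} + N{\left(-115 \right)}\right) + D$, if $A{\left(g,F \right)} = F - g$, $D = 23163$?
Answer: $\frac{1294177}{52} \approx 24888.0$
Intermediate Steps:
$C{\left(Z,t \right)} = \frac{1}{52}$
$N{\left(r \right)} = - 15 r$ ($N{\left(r \right)} = r \left(r - \left(15 + r\right)\right) = r \left(-15\right) = - 15 r$)
$\left(C{\left(6 \cdot 6,79 \right)} + N{\left(-115 \right)}\right) + D = \left(\frac{1}{52} - -1725\right) + 23163 = \left(\frac{1}{52} + 1725\right) + 23163 = \frac{89701}{52} + 23163 = \frac{1294177}{52}$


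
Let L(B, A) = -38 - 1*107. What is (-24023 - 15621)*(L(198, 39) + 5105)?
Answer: -196634240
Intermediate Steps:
L(B, A) = -145 (L(B, A) = -38 - 107 = -145)
(-24023 - 15621)*(L(198, 39) + 5105) = (-24023 - 15621)*(-145 + 5105) = -39644*4960 = -196634240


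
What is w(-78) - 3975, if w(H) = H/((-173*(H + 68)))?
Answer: -3438414/865 ≈ -3975.0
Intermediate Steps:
w(H) = H/(-11764 - 173*H) (w(H) = H/((-173*(68 + H))) = H/(-11764 - 173*H))
w(-78) - 3975 = -1*(-78)/(11764 + 173*(-78)) - 3975 = -1*(-78)/(11764 - 13494) - 3975 = -1*(-78)/(-1730) - 3975 = -1*(-78)*(-1/1730) - 3975 = -39/865 - 3975 = -3438414/865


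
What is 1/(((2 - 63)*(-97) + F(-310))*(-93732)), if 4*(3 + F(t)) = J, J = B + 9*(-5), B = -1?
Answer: -1/553253130 ≈ -1.8075e-9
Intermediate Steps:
J = -46 (J = -1 + 9*(-5) = -1 - 45 = -46)
F(t) = -29/2 (F(t) = -3 + (1/4)*(-46) = -3 - 23/2 = -29/2)
1/(((2 - 63)*(-97) + F(-310))*(-93732)) = 1/((2 - 63)*(-97) - 29/2*(-93732)) = -1/93732/(-61*(-97) - 29/2) = -1/93732/(5917 - 29/2) = -1/93732/(11805/2) = (2/11805)*(-1/93732) = -1/553253130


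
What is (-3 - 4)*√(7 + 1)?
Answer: -14*√2 ≈ -19.799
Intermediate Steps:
(-3 - 4)*√(7 + 1) = -14*√2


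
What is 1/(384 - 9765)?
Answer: -1/9381 ≈ -0.00010660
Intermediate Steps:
1/(384 - 9765) = 1/(-9381) = -1/9381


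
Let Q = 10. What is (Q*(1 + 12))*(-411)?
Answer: -53430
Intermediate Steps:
(Q*(1 + 12))*(-411) = (10*(1 + 12))*(-411) = (10*13)*(-411) = 130*(-411) = -53430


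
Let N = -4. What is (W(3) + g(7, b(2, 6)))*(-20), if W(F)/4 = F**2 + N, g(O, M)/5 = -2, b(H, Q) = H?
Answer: -200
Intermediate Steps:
g(O, M) = -10 (g(O, M) = 5*(-2) = -10)
W(F) = -16 + 4*F**2 (W(F) = 4*(F**2 - 4) = 4*(-4 + F**2) = -16 + 4*F**2)
(W(3) + g(7, b(2, 6)))*(-20) = ((-16 + 4*3**2) - 10)*(-20) = ((-16 + 4*9) - 10)*(-20) = ((-16 + 36) - 10)*(-20) = (20 - 10)*(-20) = 10*(-20) = -200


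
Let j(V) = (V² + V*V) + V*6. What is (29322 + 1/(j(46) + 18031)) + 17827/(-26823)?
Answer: 1969623557256/67173733 ≈ 29321.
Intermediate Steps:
j(V) = 2*V² + 6*V (j(V) = (V² + V²) + 6*V = 2*V² + 6*V)
(29322 + 1/(j(46) + 18031)) + 17827/(-26823) = (29322 + 1/(2*46*(3 + 46) + 18031)) + 17827/(-26823) = (29322 + 1/(2*46*49 + 18031)) + 17827*(-1/26823) = (29322 + 1/(4508 + 18031)) - 17827/26823 = (29322 + 1/22539) - 17827/26823 = 660888559/22539 - 17827/26823 = 1969623557256/67173733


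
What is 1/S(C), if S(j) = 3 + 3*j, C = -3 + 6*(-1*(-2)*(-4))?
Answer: -1/150 ≈ -0.0066667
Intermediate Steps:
C = -51 (C = -3 + 6*(2*(-4)) = -3 + 6*(-8) = -3 - 48 = -51)
1/S(C) = 1/(3 + 3*(-51)) = 1/(3 - 153) = 1/(-150) = -1/150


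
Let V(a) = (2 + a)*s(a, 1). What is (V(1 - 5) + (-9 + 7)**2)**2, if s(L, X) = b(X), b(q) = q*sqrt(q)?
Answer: 4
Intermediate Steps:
b(q) = q**(3/2)
s(L, X) = X**(3/2)
V(a) = 2 + a (V(a) = (2 + a)*1**(3/2) = (2 + a)*1 = 2 + a)
(V(1 - 5) + (-9 + 7)**2)**2 = ((2 + (1 - 5)) + (-9 + 7)**2)**2 = ((2 - 4) + (-2)**2)**2 = (-2 + 4)**2 = 2**2 = 4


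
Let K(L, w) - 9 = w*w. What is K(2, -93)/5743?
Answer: 8658/5743 ≈ 1.5076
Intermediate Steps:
K(L, w) = 9 + w² (K(L, w) = 9 + w*w = 9 + w²)
K(2, -93)/5743 = (9 + (-93)²)/5743 = (9 + 8649)*(1/5743) = 8658*(1/5743) = 8658/5743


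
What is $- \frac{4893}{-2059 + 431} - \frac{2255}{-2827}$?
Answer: $\frac{1591241}{418396} \approx 3.8032$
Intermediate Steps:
$- \frac{4893}{-2059 + 431} - \frac{2255}{-2827} = - \frac{4893}{-1628} - - \frac{205}{257} = \left(-4893\right) \left(- \frac{1}{1628}\right) + \frac{205}{257} = \frac{4893}{1628} + \frac{205}{257} = \frac{1591241}{418396}$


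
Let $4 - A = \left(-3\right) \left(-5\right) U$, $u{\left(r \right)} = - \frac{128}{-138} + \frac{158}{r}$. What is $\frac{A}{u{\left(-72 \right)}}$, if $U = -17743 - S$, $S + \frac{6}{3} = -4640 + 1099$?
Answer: $- \frac{176367312}{1049} \approx -1.6813 \cdot 10^{5}$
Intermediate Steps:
$S = -3543$ ($S = -2 + \left(-4640 + 1099\right) = -2 - 3541 = -3543$)
$u{\left(r \right)} = \frac{64}{69} + \frac{158}{r}$ ($u{\left(r \right)} = \left(-128\right) \left(- \frac{1}{138}\right) + \frac{158}{r} = \frac{64}{69} + \frac{158}{r}$)
$U = -14200$ ($U = -17743 - -3543 = -17743 + 3543 = -14200$)
$A = 213004$ ($A = 4 - \left(-3\right) \left(-5\right) \left(-14200\right) = 4 - 15 \left(-14200\right) = 4 - -213000 = 4 + 213000 = 213004$)
$\frac{A}{u{\left(-72 \right)}} = \frac{213004}{\frac{64}{69} + \frac{158}{-72}} = \frac{213004}{\frac{64}{69} + 158 \left(- \frac{1}{72}\right)} = \frac{213004}{\frac{64}{69} - \frac{79}{36}} = \frac{213004}{- \frac{1049}{828}} = 213004 \left(- \frac{828}{1049}\right) = - \frac{176367312}{1049}$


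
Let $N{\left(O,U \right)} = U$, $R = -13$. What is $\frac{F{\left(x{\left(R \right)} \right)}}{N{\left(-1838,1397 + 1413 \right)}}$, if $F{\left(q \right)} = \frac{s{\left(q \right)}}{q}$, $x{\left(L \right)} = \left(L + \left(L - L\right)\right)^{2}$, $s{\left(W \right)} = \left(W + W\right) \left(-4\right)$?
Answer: $- \frac{4}{1405} \approx -0.002847$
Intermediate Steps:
$s{\left(W \right)} = - 8 W$ ($s{\left(W \right)} = 2 W \left(-4\right) = - 8 W$)
$x{\left(L \right)} = L^{2}$ ($x{\left(L \right)} = \left(L + 0\right)^{2} = L^{2}$)
$F{\left(q \right)} = -8$ ($F{\left(q \right)} = \frac{\left(-8\right) q}{q} = -8$)
$\frac{F{\left(x{\left(R \right)} \right)}}{N{\left(-1838,1397 + 1413 \right)}} = - \frac{8}{1397 + 1413} = - \frac{8}{2810} = \left(-8\right) \frac{1}{2810} = - \frac{4}{1405}$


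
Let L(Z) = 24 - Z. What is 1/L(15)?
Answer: ⅑ ≈ 0.11111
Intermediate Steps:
1/L(15) = 1/(24 - 1*15) = 1/(24 - 15) = 1/9 = ⅑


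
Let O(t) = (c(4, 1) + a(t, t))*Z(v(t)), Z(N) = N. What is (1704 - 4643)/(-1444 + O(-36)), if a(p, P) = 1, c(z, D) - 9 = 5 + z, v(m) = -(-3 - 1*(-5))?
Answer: 2939/1482 ≈ 1.9831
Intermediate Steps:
v(m) = -2 (v(m) = -(-3 + 5) = -1*2 = -2)
c(z, D) = 14 + z (c(z, D) = 9 + (5 + z) = 14 + z)
O(t) = -38 (O(t) = ((14 + 4) + 1)*(-2) = (18 + 1)*(-2) = 19*(-2) = -38)
(1704 - 4643)/(-1444 + O(-36)) = (1704 - 4643)/(-1444 - 38) = -2939/(-1482) = -2939*(-1/1482) = 2939/1482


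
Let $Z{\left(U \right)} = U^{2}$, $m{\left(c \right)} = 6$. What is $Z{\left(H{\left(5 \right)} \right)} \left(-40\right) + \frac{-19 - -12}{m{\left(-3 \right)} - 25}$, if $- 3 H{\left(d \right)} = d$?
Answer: $- \frac{18937}{171} \approx -110.74$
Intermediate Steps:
$H{\left(d \right)} = - \frac{d}{3}$
$Z{\left(H{\left(5 \right)} \right)} \left(-40\right) + \frac{-19 - -12}{m{\left(-3 \right)} - 25} = \left(\left(- \frac{1}{3}\right) 5\right)^{2} \left(-40\right) + \frac{-19 - -12}{6 - 25} = \left(- \frac{5}{3}\right)^{2} \left(-40\right) + \frac{-19 + 12}{-19} = \frac{25}{9} \left(-40\right) - - \frac{7}{19} = - \frac{1000}{9} + \frac{7}{19} = - \frac{18937}{171}$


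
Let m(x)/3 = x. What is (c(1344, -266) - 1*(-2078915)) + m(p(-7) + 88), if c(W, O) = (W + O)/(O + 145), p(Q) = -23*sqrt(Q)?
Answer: 22870871/11 - 69*I*sqrt(7) ≈ 2.0792e+6 - 182.56*I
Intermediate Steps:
c(W, O) = (O + W)/(145 + O)
m(x) = 3*x
(c(1344, -266) - 1*(-2078915)) + m(p(-7) + 88) = ((-266 + 1344)/(145 - 266) - 1*(-2078915)) + 3*(-23*I*sqrt(7) + 88) = (1078/(-121) + 2078915) + 3*(-23*I*sqrt(7) + 88) = (-1/121*1078 + 2078915) + 3*(-23*I*sqrt(7) + 88) = (-98/11 + 2078915) + 3*(88 - 23*I*sqrt(7)) = 22867967/11 + (264 - 69*I*sqrt(7)) = 22870871/11 - 69*I*sqrt(7)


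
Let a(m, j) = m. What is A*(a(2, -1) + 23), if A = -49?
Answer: -1225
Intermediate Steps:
A*(a(2, -1) + 23) = -49*(2 + 23) = -49*25 = -1225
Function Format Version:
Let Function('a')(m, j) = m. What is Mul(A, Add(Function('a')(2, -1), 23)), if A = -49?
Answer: -1225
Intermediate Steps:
Mul(A, Add(Function('a')(2, -1), 23)) = Mul(-49, Add(2, 23)) = Mul(-49, 25) = -1225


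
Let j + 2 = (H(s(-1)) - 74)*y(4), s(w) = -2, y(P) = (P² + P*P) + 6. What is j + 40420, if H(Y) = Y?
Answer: 37530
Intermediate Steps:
y(P) = 6 + 2*P² (y(P) = (P² + P²) + 6 = 2*P² + 6 = 6 + 2*P²)
j = -2890 (j = -2 + (-2 - 74)*(6 + 2*4²) = -2 - 76*(6 + 2*16) = -2 - 76*(6 + 32) = -2 - 76*38 = -2 - 2888 = -2890)
j + 40420 = -2890 + 40420 = 37530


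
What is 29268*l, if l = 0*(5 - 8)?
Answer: 0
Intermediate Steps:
l = 0 (l = 0*(-3) = 0)
29268*l = 29268*0 = 0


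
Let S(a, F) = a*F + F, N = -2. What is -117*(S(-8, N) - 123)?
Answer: 12753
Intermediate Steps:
S(a, F) = F + F*a (S(a, F) = F*a + F = F + F*a)
-117*(S(-8, N) - 123) = -117*(-2*(1 - 8) - 123) = -117*(-2*(-7) - 123) = -117*(14 - 123) = -117*(-109) = 12753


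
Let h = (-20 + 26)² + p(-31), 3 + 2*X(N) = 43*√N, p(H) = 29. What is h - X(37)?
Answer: 133/2 - 43*√37/2 ≈ -64.279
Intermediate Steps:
X(N) = -3/2 + 43*√N/2 (X(N) = -3/2 + (43*√N)/2 = -3/2 + 43*√N/2)
h = 65 (h = (-20 + 26)² + 29 = 6² + 29 = 36 + 29 = 65)
h - X(37) = 65 - (-3/2 + 43*√37/2) = 65 + (3/2 - 43*√37/2) = 133/2 - 43*√37/2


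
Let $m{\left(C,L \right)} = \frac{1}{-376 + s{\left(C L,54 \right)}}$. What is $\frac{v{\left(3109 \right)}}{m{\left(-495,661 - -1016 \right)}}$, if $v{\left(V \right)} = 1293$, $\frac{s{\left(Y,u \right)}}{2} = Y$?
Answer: $-2147163558$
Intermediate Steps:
$s{\left(Y,u \right)} = 2 Y$
$m{\left(C,L \right)} = \frac{1}{-376 + 2 C L}$
$\frac{v{\left(3109 \right)}}{m{\left(-495,661 - -1016 \right)}} = \frac{1293}{\frac{1}{2} \frac{1}{-188 - 495 \left(661 - -1016\right)}} = \frac{1293}{\frac{1}{2} \frac{1}{-188 - 495 \left(661 + 1016\right)}} = \frac{1293}{\frac{1}{2} \frac{1}{-188 - 830115}} = \frac{1293}{\frac{1}{2} \frac{1}{-830303}} = \frac{1293}{\frac{1}{2} \left(- \frac{1}{830303}\right)} = \frac{1293}{- \frac{1}{1660606}} = 1293 \left(-1660606\right) = -2147163558$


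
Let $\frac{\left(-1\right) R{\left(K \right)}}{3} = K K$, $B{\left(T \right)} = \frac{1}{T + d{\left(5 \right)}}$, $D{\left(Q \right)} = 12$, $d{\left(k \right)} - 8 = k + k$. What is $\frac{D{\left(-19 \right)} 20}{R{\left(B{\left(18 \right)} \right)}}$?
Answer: $-103680$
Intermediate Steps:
$d{\left(k \right)} = 8 + 2 k$ ($d{\left(k \right)} = 8 + \left(k + k\right) = 8 + 2 k$)
$B{\left(T \right)} = \frac{1}{18 + T}$ ($B{\left(T \right)} = \frac{1}{T + \left(8 + 2 \cdot 5\right)} = \frac{1}{T + \left(8 + 10\right)} = \frac{1}{T + 18} = \frac{1}{18 + T}$)
$R{\left(K \right)} = - 3 K^{2}$ ($R{\left(K \right)} = - 3 K K = - 3 K^{2}$)
$\frac{D{\left(-19 \right)} 20}{R{\left(B{\left(18 \right)} \right)}} = \frac{12 \cdot 20}{\left(-3\right) \left(\frac{1}{18 + 18}\right)^{2}} = \frac{240}{\left(-3\right) \left(\frac{1}{36}\right)^{2}} = \frac{240}{\left(-3\right) \frac{1}{1296}} = \frac{240}{- \frac{1}{432}} = 240 \left(-432\right) = -103680$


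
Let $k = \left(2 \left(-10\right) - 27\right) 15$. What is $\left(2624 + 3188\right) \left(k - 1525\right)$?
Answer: $-12960760$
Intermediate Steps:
$k = -705$ ($k = \left(-20 - 27\right) 15 = \left(-47\right) 15 = -705$)
$\left(2624 + 3188\right) \left(k - 1525\right) = \left(2624 + 3188\right) \left(-705 - 1525\right) = 5812 \left(-2230\right) = -12960760$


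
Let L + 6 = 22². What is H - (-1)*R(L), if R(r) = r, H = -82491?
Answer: -82013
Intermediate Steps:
L = 478 (L = -6 + 22² = -6 + 484 = 478)
H - (-1)*R(L) = -82491 - (-1)*478 = -82491 - 1*(-478) = -82491 + 478 = -82013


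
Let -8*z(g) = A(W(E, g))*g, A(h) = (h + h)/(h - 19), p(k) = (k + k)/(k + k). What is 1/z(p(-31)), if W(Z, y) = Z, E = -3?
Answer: -88/3 ≈ -29.333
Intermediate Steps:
p(k) = 1 (p(k) = (2*k)/((2*k)) = (2*k)*(1/(2*k)) = 1)
A(h) = 2*h/(-19 + h) (A(h) = (2*h)/(-19 + h) = 2*h/(-19 + h))
z(g) = -3*g/88 (z(g) = -2*(-3)/(-19 - 3)*g/8 = -2*(-3)/(-22)*g/8 = -2*(-3)*(-1/22)*g/8 = -3*g/88)
1/z(p(-31)) = 1/(-3/88*1) = 1/(-3/88) = -88/3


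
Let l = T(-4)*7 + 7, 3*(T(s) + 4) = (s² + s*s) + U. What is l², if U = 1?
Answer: 3136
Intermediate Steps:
T(s) = -11/3 + 2*s²/3 (T(s) = -4 + ((s² + s*s) + 1)/3 = -4 + ((s² + s²) + 1)/3 = -4 + (2*s² + 1)/3 = -4 + (1 + 2*s²)/3 = -4 + (⅓ + 2*s²/3) = -11/3 + 2*s²/3)
l = 56 (l = (-11/3 + (⅔)*(-4)²)*7 + 7 = (-11/3 + (⅔)*16)*7 + 7 = (-11/3 + 32/3)*7 + 7 = 7*7 + 7 = 49 + 7 = 56)
l² = 56² = 3136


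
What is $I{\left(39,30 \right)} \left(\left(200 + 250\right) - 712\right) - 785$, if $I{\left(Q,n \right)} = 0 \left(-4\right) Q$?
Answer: $-785$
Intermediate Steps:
$I{\left(Q,n \right)} = 0$ ($I{\left(Q,n \right)} = 0 Q = 0$)
$I{\left(39,30 \right)} \left(\left(200 + 250\right) - 712\right) - 785 = 0 \left(\left(200 + 250\right) - 712\right) - 785 = 0 \left(450 - 712\right) - 785 = 0 \left(-262\right) - 785 = 0 - 785 = -785$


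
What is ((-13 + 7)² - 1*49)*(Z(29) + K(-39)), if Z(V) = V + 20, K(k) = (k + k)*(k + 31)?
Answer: -8749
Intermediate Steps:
K(k) = 2*k*(31 + k) (K(k) = (2*k)*(31 + k) = 2*k*(31 + k))
Z(V) = 20 + V
((-13 + 7)² - 1*49)*(Z(29) + K(-39)) = ((-13 + 7)² - 1*49)*((20 + 29) + 2*(-39)*(31 - 39)) = ((-6)² - 49)*(49 + 2*(-39)*(-8)) = (36 - 49)*(49 + 624) = -13*673 = -8749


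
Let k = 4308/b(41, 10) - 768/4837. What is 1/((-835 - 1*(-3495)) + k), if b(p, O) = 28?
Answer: 4837/13609859 ≈ 0.00035540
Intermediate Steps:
k = 743439/4837 (k = 4308/28 - 768/4837 = 4308*(1/28) - 768*1/4837 = 1077/7 - 768/4837 = 743439/4837 ≈ 153.70)
1/((-835 - 1*(-3495)) + k) = 1/((-835 - 1*(-3495)) + 743439/4837) = 1/((-835 + 3495) + 743439/4837) = 1/(2660 + 743439/4837) = 1/(13609859/4837) = 4837/13609859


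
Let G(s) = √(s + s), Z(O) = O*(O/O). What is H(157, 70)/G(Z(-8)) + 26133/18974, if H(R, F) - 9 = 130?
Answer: 26133/18974 - 139*I/4 ≈ 1.3773 - 34.75*I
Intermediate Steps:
Z(O) = O (Z(O) = O*1 = O)
H(R, F) = 139 (H(R, F) = 9 + 130 = 139)
G(s) = √2*√s (G(s) = √(2*s) = √2*√s)
H(157, 70)/G(Z(-8)) + 26133/18974 = 139/((√2*√(-8))) + 26133/18974 = 139/((√2*(2*I*√2))) + 26133*(1/18974) = 139/((4*I)) + 26133/18974 = 139*(-I/4) + 26133/18974 = -139*I/4 + 26133/18974 = 26133/18974 - 139*I/4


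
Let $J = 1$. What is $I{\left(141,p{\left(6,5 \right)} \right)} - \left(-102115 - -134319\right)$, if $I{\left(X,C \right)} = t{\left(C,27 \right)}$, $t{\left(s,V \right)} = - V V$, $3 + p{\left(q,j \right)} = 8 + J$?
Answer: $-32933$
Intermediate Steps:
$p{\left(q,j \right)} = 6$ ($p{\left(q,j \right)} = -3 + \left(8 + 1\right) = -3 + 9 = 6$)
$t{\left(s,V \right)} = - V^{2}$
$I{\left(X,C \right)} = -729$ ($I{\left(X,C \right)} = - 27^{2} = \left(-1\right) 729 = -729$)
$I{\left(141,p{\left(6,5 \right)} \right)} - \left(-102115 - -134319\right) = -729 - \left(-102115 - -134319\right) = -729 - \left(-102115 + 134319\right) = -729 - 32204 = -32933$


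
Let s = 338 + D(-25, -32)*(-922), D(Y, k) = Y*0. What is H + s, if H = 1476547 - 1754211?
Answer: -277326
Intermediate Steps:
D(Y, k) = 0
s = 338 (s = 338 + 0*(-922) = 338 + 0 = 338)
H = -277664
H + s = -277664 + 338 = -277326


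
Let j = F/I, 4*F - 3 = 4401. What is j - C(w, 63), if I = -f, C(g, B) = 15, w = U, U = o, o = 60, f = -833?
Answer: -11394/833 ≈ -13.678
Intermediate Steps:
U = 60
F = 1101 (F = 3/4 + (1/4)*4401 = 3/4 + 4401/4 = 1101)
w = 60
I = 833 (I = -1*(-833) = 833)
j = 1101/833 ≈ 1.3217
j - C(w, 63) = 1101/833 - 1*15 = 1101/833 - 15 = -11394/833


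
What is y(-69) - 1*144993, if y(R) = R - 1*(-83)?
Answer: -144979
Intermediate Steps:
y(R) = 83 + R (y(R) = R + 83 = 83 + R)
y(-69) - 1*144993 = (83 - 69) - 1*144993 = 14 - 144993 = -144979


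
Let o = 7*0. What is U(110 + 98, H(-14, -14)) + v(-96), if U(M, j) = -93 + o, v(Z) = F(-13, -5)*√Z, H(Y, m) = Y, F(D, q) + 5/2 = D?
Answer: -93 - 62*I*√6 ≈ -93.0 - 151.87*I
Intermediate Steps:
F(D, q) = -5/2 + D
o = 0
v(Z) = -31*√Z/2 (v(Z) = (-5/2 - 13)*√Z = -31*√Z/2)
U(M, j) = -93 (U(M, j) = -93 + 0 = -93)
U(110 + 98, H(-14, -14)) + v(-96) = -93 - 62*I*√6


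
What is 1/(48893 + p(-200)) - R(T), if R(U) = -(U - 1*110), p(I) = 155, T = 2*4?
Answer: -5002895/49048 ≈ -102.00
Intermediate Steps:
T = 8
R(U) = 110 - U (R(U) = -(U - 110) = -(-110 + U) = 110 - U)
1/(48893 + p(-200)) - R(T) = 1/(48893 + 155) - (110 - 1*8) = 1/49048 - (110 - 8) = 1/49048 - 1*102 = 1/49048 - 102 = -5002895/49048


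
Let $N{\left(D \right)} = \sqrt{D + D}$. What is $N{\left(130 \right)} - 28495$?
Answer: $-28495 + 2 \sqrt{65} \approx -28479.0$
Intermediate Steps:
$N{\left(D \right)} = \sqrt{2} \sqrt{D}$ ($N{\left(D \right)} = \sqrt{2 D} = \sqrt{2} \sqrt{D}$)
$N{\left(130 \right)} - 28495 = \sqrt{2} \sqrt{130} - 28495 = 2 \sqrt{65} - 28495 = -28495 + 2 \sqrt{65}$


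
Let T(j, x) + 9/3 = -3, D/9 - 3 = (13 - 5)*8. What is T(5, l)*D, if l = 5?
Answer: -3618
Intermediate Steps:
D = 603 (D = 27 + 9*((13 - 5)*8) = 27 + 9*(8*8) = 27 + 9*64 = 27 + 576 = 603)
T(j, x) = -6 (T(j, x) = -3 - 3 = -6)
T(5, l)*D = -6*603 = -3618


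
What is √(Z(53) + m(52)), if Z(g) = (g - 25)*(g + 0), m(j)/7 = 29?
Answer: √1687 ≈ 41.073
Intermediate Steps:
m(j) = 203 (m(j) = 7*29 = 203)
Z(g) = g*(-25 + g) (Z(g) = (-25 + g)*g = g*(-25 + g))
√(Z(53) + m(52)) = √(53*(-25 + 53) + 203) = √(53*28 + 203) = √(1484 + 203) = √1687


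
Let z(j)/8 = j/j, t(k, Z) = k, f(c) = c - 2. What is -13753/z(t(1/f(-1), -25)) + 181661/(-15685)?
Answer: -217169093/125480 ≈ -1730.7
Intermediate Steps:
f(c) = -2 + c
z(j) = 8 (z(j) = 8*(j/j) = 8*1 = 8)
-13753/z(t(1/f(-1), -25)) + 181661/(-15685) = -13753/8 + 181661/(-15685) = -13753*⅛ + 181661*(-1/15685) = -13753/8 - 181661/15685 = -217169093/125480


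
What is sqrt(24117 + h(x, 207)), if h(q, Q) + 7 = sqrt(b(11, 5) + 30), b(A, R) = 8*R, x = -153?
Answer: sqrt(24110 + sqrt(70)) ≈ 155.30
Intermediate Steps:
h(q, Q) = -7 + sqrt(70) (h(q, Q) = -7 + sqrt(8*5 + 30) = -7 + sqrt(40 + 30) = -7 + sqrt(70))
sqrt(24117 + h(x, 207)) = sqrt(24117 + (-7 + sqrt(70))) = sqrt(24110 + sqrt(70))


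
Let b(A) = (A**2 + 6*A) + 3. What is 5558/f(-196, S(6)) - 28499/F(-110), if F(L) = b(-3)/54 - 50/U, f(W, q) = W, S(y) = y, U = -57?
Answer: -68278613/1834 ≈ -37229.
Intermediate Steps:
b(A) = 3 + A**2 + 6*A
F(L) = 131/171 (F(L) = (3 + (-3)**2 + 6*(-3))/54 - 50/(-57) = (3 + 9 - 18)*(1/54) - 50*(-1/57) = -6*1/54 + 50/57 = -1/9 + 50/57 = 131/171)
5558/f(-196, S(6)) - 28499/F(-110) = 5558/(-196) - 28499/131/171 = 5558*(-1/196) - 28499*171/131 = -397/14 - 4873329/131 = -68278613/1834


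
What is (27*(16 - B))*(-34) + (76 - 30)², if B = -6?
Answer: -18080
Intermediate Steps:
(27*(16 - B))*(-34) + (76 - 30)² = (27*(16 - 1*(-6)))*(-34) + (76 - 30)² = (27*(16 + 6))*(-34) + 46² = (27*22)*(-34) + 2116 = 594*(-34) + 2116 = -20196 + 2116 = -18080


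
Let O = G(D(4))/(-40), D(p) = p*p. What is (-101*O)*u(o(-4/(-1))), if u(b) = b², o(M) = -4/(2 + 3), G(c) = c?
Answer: 3232/125 ≈ 25.856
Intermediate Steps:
D(p) = p²
o(M) = -⅘ (o(M) = -4/5 = -4*⅕ = -⅘)
O = -⅖ (O = 4²/(-40) = 16*(-1/40) = -⅖ ≈ -0.40000)
(-101*O)*u(o(-4/(-1))) = (-101*(-⅖))*(-⅘)² = (202/5)*(16/25) = 3232/125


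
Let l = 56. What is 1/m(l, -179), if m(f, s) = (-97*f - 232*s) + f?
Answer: 1/36152 ≈ 2.7661e-5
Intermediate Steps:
m(f, s) = -232*s - 96*f (m(f, s) = (-232*s - 97*f) + f = -232*s - 96*f)
1/m(l, -179) = 1/(-232*(-179) - 96*56) = 1/(41528 - 5376) = 1/36152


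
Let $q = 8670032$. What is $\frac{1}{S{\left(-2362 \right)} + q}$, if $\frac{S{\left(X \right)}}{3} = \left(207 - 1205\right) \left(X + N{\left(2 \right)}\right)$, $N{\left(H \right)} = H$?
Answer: $\frac{1}{15735872} \approx 6.3549 \cdot 10^{-8}$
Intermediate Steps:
$S{\left(X \right)} = -5988 - 2994 X$ ($S{\left(X \right)} = 3 \left(207 - 1205\right) \left(X + 2\right) = 3 \left(- 998 \left(2 + X\right)\right) = 3 \left(-1996 - 998 X\right) = -5988 - 2994 X$)
$\frac{1}{S{\left(-2362 \right)} + q} = \frac{1}{\left(-5988 - -7071828\right) + 8670032} = \frac{1}{\left(-5988 + 7071828\right) + 8670032} = \frac{1}{7065840 + 8670032} = \frac{1}{15735872}$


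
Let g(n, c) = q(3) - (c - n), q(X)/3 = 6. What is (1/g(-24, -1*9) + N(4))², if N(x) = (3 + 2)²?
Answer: 5776/9 ≈ 641.78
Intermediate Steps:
q(X) = 18 (q(X) = 3*6 = 18)
g(n, c) = 18 + n - c (g(n, c) = 18 - (c - n) = 18 + (n - c) = 18 + n - c)
N(x) = 25 (N(x) = 5² = 25)
(1/g(-24, -1*9) + N(4))² = (1/(18 - 24 - (-1)*9) + 25)² = (1/(18 - 24 - 1*(-9)) + 25)² = (1/(18 - 24 + 9) + 25)² = (1/3 + 25)² = (⅓ + 25)² = (76/3)² = 5776/9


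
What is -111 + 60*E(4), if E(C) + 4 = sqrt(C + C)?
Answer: -351 + 120*sqrt(2) ≈ -181.29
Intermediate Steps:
E(C) = -4 + sqrt(2)*sqrt(C) (E(C) = -4 + sqrt(C + C) = -4 + sqrt(2*C) = -4 + sqrt(2)*sqrt(C))
-111 + 60*E(4) = -111 + 60*(-4 + sqrt(2)*sqrt(4)) = -111 + 60*(-4 + sqrt(2)*2) = -111 + 60*(-4 + 2*sqrt(2)) = -111 + (-240 + 120*sqrt(2)) = -351 + 120*sqrt(2)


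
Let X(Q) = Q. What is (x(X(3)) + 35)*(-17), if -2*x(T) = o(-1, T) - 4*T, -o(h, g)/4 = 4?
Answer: -833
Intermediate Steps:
o(h, g) = -16 (o(h, g) = -4*4 = -16)
x(T) = 8 + 2*T (x(T) = -(-16 - 4*T)/2 = 8 + 2*T)
(x(X(3)) + 35)*(-17) = ((8 + 2*3) + 35)*(-17) = ((8 + 6) + 35)*(-17) = (14 + 35)*(-17) = 49*(-17) = -833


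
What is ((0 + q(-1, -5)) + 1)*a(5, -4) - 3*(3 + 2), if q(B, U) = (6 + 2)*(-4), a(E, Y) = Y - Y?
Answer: -15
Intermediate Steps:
a(E, Y) = 0
q(B, U) = -32 (q(B, U) = 8*(-4) = -32)
((0 + q(-1, -5)) + 1)*a(5, -4) - 3*(3 + 2) = ((0 - 32) + 1)*0 - 3*(3 + 2) = (-32 + 1)*0 - 3*5 = -31*0 - 15 = 0 - 15 = -15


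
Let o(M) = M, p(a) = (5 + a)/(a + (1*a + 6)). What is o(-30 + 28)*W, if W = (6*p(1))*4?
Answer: -36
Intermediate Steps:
p(a) = (5 + a)/(6 + 2*a) (p(a) = (5 + a)/(a + (a + 6)) = (5 + a)/(a + (6 + a)) = (5 + a)/(6 + 2*a))
W = 18 (W = (6*((5 + 1)/(2*(3 + 1))))*4 = (6*((½)*6/4))*4 = (6*((½)*(¼)*6))*4 = (6*(¾))*4 = (9/2)*4 = 18)
o(-30 + 28)*W = (-30 + 28)*18 = -2*18 = -36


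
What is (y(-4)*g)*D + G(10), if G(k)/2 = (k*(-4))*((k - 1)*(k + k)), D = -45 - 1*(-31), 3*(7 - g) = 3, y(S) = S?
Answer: -14064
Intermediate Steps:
g = 6 (g = 7 - 1/3*3 = 7 - 1 = 6)
D = -14 (D = -45 + 31 = -14)
G(k) = -16*k**2*(-1 + k) (G(k) = 2*((k*(-4))*((k - 1)*(k + k))) = 2*((-4*k)*((-1 + k)*(2*k))) = 2*((-4*k)*(2*k*(-1 + k))) = 2*(-8*k**2*(-1 + k)) = -16*k**2*(-1 + k))
(y(-4)*g)*D + G(10) = -4*6*(-14) + 16*10**2*(1 - 1*10) = -24*(-14) + 16*100*(1 - 10) = 336 + 16*100*(-9) = 336 - 14400 = -14064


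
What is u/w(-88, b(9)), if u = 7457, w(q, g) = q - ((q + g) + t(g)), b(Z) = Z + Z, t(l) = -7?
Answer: -7457/11 ≈ -677.91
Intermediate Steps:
b(Z) = 2*Z
w(q, g) = 7 - g (w(q, g) = q - ((q + g) - 7) = q - ((g + q) - 7) = q - (-7 + g + q) = q + (7 - g - q) = 7 - g)
u/w(-88, b(9)) = 7457/(7 - 2*9) = 7457/(7 - 1*18) = 7457/(7 - 18) = 7457/(-11) = 7457*(-1/11) = -7457/11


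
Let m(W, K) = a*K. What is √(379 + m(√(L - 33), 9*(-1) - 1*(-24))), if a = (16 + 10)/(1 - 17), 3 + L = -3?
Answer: √5674/4 ≈ 18.831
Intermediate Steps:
L = -6 (L = -3 - 3 = -6)
a = -13/8 (a = 26/(-16) = 26*(-1/16) = -13/8 ≈ -1.6250)
m(W, K) = -13*K/8
√(379 + m(√(L - 33), 9*(-1) - 1*(-24))) = √(379 - 13*(9*(-1) - 1*(-24))/8) = √(379 - 13*(-9 + 24)/8) = √(379 - 13/8*15) = √(379 - 195/8) = √(2837/8) = √5674/4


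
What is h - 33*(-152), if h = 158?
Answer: 5174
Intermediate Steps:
h - 33*(-152) = 158 - 33*(-152) = 158 + 5016 = 5174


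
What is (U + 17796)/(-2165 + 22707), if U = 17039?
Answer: 34835/20542 ≈ 1.6958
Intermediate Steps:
(U + 17796)/(-2165 + 22707) = (17039 + 17796)/(-2165 + 22707) = 34835/20542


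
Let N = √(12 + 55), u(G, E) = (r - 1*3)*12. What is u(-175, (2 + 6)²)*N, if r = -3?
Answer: -72*√67 ≈ -589.35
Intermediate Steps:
u(G, E) = -72 (u(G, E) = (-3 - 1*3)*12 = (-3 - 3)*12 = -6*12 = -72)
N = √67 ≈ 8.1853
u(-175, (2 + 6)²)*N = -72*√67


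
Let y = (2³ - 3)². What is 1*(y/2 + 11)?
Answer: 47/2 ≈ 23.500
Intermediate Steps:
y = 25 (y = (8 - 3)² = 5² = 25)
1*(y/2 + 11) = 1*(25/2 + 11) = 1*(47/2) = 47/2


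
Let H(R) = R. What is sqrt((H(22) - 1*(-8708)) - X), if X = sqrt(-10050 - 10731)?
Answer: sqrt(8730 - 3*I*sqrt(2309)) ≈ 93.438 - 0.7714*I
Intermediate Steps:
X = 3*I*sqrt(2309) (X = sqrt(-20781) = 3*I*sqrt(2309) ≈ 144.16*I)
sqrt((H(22) - 1*(-8708)) - X) = sqrt((22 - 1*(-8708)) - 3*I*sqrt(2309)) = sqrt((22 + 8708) - 3*I*sqrt(2309)) = sqrt(8730 - 3*I*sqrt(2309))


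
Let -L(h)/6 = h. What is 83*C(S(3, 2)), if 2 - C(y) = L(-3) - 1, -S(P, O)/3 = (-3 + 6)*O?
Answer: -1245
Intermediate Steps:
S(P, O) = -9*O (S(P, O) = -3*(-3 + 6)*O = -9*O)
L(h) = -6*h
C(y) = -15 (C(y) = 2 - (-6*(-3) - 1) = 2 - (18 - 1) = 2 - 1*17 = 2 - 17 = -15)
83*C(S(3, 2)) = 83*(-15) = -1245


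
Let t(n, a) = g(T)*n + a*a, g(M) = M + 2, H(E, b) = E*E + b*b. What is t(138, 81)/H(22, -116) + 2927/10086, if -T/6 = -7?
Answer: 2051449/1714620 ≈ 1.1964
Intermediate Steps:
T = 42 (T = -6*(-7) = 42)
H(E, b) = E**2 + b**2
g(M) = 2 + M
t(n, a) = a**2 + 44*n (t(n, a) = (2 + 42)*n + a*a = 44*n + a**2 = a**2 + 44*n)
t(138, 81)/H(22, -116) + 2927/10086 = (81**2 + 44*138)/(22**2 + (-116)**2) + 2927/10086 = (6561 + 6072)/(484 + 13456) + 2927*(1/10086) = 12633/13940 + 2927/10086 = 2051449/1714620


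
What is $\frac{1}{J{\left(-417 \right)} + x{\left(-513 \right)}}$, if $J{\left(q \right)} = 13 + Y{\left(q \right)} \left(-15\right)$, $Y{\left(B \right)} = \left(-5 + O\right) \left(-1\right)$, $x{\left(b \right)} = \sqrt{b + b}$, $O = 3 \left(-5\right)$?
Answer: $- \frac{287}{83395} - \frac{3 i \sqrt{114}}{83395} \approx -0.0034415 - 0.00038409 i$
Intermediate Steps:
$O = -15$
$x{\left(b \right)} = \sqrt{2} \sqrt{b}$ ($x{\left(b \right)} = \sqrt{2 b} = \sqrt{2} \sqrt{b}$)
$Y{\left(B \right)} = 20$ ($Y{\left(B \right)} = \left(-5 - 15\right) \left(-1\right) = \left(-20\right) \left(-1\right) = 20$)
$J{\left(q \right)} = -287$ ($J{\left(q \right)} = 13 + 20 \left(-15\right) = 13 - 300 = -287$)
$\frac{1}{J{\left(-417 \right)} + x{\left(-513 \right)}} = \frac{1}{-287 + \sqrt{2} \sqrt{-513}} = \frac{1}{-287 + \sqrt{2} \cdot 3 i \sqrt{57}} = \frac{1}{-287 + 3 i \sqrt{114}}$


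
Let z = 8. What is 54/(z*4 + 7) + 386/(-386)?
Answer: 5/13 ≈ 0.38462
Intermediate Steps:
54/(z*4 + 7) + 386/(-386) = 54/(8*4 + 7) + 386/(-386) = 54/(32 + 7) + 386*(-1/386) = 54/39 - 1 = 54*(1/39) - 1 = 18/13 - 1 = 5/13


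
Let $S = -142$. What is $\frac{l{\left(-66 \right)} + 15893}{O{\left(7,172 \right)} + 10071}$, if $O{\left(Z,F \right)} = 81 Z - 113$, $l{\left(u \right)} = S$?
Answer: $\frac{15751}{10525} \approx 1.4965$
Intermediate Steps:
$l{\left(u \right)} = -142$
$O{\left(Z,F \right)} = -113 + 81 Z$
$\frac{l{\left(-66 \right)} + 15893}{O{\left(7,172 \right)} + 10071} = \frac{-142 + 15893}{\left(-113 + 81 \cdot 7\right) + 10071} = \frac{15751}{\left(-113 + 567\right) + 10071} = \frac{15751}{454 + 10071} = \frac{15751}{10525}$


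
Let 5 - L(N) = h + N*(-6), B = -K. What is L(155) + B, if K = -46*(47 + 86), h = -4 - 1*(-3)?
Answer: 7054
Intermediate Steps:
h = -1 (h = -4 + 3 = -1)
K = -6118 (K = -46*133 = -6118)
B = 6118 (B = -1*(-6118) = 6118)
L(N) = 6 + 6*N (L(N) = 5 - (-1 + N*(-6)) = 5 - (-1 - 6*N) = 5 + (1 + 6*N) = 6 + 6*N)
L(155) + B = (6 + 6*155) + 6118 = (6 + 930) + 6118 = 936 + 6118 = 7054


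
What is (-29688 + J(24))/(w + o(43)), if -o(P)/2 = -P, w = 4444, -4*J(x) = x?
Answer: -4949/755 ≈ -6.5550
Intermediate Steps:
J(x) = -x/4
o(P) = 2*P (o(P) = -(-2)*P = 2*P)
(-29688 + J(24))/(w + o(43)) = (-29688 - 1/4*24)/(4444 + 2*43) = (-29688 - 6)/(4444 + 86) = -29694/4530 = -29694*1/4530 = -4949/755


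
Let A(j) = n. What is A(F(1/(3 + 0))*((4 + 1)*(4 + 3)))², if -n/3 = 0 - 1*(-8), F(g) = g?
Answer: 576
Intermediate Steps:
n = -24 (n = -3*(0 - 1*(-8)) = -3*(0 + 8) = -3*8 = -24)
A(j) = -24
A(F(1/(3 + 0))*((4 + 1)*(4 + 3)))² = (-24)² = 576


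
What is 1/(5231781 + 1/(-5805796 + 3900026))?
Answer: 1905770/9970571276369 ≈ 1.9114e-7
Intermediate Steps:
1/(5231781 + 1/(-5805796 + 3900026)) = 1/(5231781 + 1/(-1905770)) = 1/(5231781 - 1/1905770) = 1/(9970571276369/1905770) = 1905770/9970571276369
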